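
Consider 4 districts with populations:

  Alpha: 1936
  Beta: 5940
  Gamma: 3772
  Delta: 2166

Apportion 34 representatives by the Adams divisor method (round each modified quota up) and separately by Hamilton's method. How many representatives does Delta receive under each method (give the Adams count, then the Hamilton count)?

Adams: Alpha 5, Beta 14, Gamma 9, Delta 6.
Hamilton: Alpha 5, Beta 15, Gamma 9, Delta 5.
Delta gets 6 under Adams and 5 under Hamilton.

6 and 5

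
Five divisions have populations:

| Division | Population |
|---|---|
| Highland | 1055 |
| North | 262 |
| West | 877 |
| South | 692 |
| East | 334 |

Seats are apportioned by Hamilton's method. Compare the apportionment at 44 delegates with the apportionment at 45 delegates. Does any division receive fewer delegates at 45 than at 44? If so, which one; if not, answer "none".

North

At 44 seats: Highland 14, North 4, West 12, South 9, East 5.
At 45 seats: Highland 15, North 3, West 12, South 10, East 5.
North drops from 4 to 3.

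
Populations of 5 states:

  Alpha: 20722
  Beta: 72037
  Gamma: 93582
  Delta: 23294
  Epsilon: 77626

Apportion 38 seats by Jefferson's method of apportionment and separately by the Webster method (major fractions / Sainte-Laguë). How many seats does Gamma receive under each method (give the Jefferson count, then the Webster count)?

Jefferson: Alpha 2, Beta 10, Gamma 13, Delta 3, Epsilon 10.
Webster: Alpha 3, Beta 10, Gamma 12, Delta 3, Epsilon 10.
Gamma gets 13 under Jefferson and 12 under Webster.

13 and 12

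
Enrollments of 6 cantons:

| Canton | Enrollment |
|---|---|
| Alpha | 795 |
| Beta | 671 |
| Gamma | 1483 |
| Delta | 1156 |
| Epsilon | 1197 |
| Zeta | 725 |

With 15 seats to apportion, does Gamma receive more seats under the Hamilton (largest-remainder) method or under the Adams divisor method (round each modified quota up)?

Hamilton

Hamilton: Alpha 2, Beta 1, Gamma 4, Delta 3, Epsilon 3, Zeta 2.
Adams: Alpha 2, Beta 2, Gamma 3, Delta 3, Epsilon 3, Zeta 2.
Gamma gets 4 under Hamilton and 3 under Adams.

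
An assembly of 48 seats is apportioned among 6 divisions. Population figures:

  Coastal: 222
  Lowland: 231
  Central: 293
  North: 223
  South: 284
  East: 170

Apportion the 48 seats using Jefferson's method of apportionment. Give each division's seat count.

Standard divisor 1423/48 ≈ 29.646; standard quotas: Coastal 7.488, Lowland 7.792, Central 9.883, North 7.522, South 9.580, East 5.734.
Rounding down gives 7, 7, 9, 7, 9, 5 = 44 seats, so the divisor must be adjusted.
With modified divisor 28: modified quotas Coastal 7.929, Lowland 8.250, Central 10.464, North 7.964, South 10.143, East 6.071.
Rounding down: Coastal 7, Lowland 8, Central 10, North 7, South 10, East 6 (total 48).

Coastal 7, Lowland 8, Central 10, North 7, South 10, East 6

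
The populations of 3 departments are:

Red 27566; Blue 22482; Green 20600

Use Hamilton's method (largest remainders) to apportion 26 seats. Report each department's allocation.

Red=10, Blue=8, Green=8

Standard divisor: 70648 ÷ 26 ≈ 2717.231.
Standard quotas: Red 10.1449, Blue 8.2739, Green 7.5812.
Lower quotas: Red 10, Blue 8, Green 7 (sum 25, leaving 1 seat).
Remainders in descending order: Green 0.5812, Blue 0.2739, Red 0.1449.
Largest remainder: Green receives the extra seat.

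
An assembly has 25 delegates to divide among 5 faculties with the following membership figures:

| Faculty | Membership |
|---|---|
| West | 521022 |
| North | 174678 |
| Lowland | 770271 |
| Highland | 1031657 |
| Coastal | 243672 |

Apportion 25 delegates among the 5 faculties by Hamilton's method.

West 5, North 2, Lowland 7, Highland 9, Coastal 2

Standard divisor: 2741300 ÷ 25 = 109652.
Standard quotas: West 4.7516, North 1.5930, Lowland 7.0247, Highland 9.4085, Coastal 2.2222.
Lower quotas: West 4, North 1, Lowland 7, Highland 9, Coastal 2 (sum 23, leaving 2 seats).
Remainders in descending order: West 0.7516, North 0.5930, Highland 0.4085, Coastal 0.2222, Lowland 0.0247.
Largest remainders: West, North receive the extra seats.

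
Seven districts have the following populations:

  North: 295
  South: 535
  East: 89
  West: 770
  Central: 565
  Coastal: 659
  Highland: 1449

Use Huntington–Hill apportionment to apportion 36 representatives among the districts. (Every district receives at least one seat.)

With divisor 120.4: modified quotas North 2.450, South 4.444, East 0.739, West 6.395, Central 4.693, Coastal 5.473, Highland 12.035.
Geometric-mean thresholds: North √(2·3)=2.449, South √(4·5)=4.472, East (min 1), West √(6·7)=6.481, Central √(4·5)=4.472, Coastal √(5·6)=5.477, Highland √(12·13)=12.490.
Each quota rounded against its threshold gives North 3, South 4, East 1, West 6, Central 5, Coastal 5, Highland 12 (total 36).

North 3, South 4, East 1, West 6, Central 5, Coastal 5, Highland 12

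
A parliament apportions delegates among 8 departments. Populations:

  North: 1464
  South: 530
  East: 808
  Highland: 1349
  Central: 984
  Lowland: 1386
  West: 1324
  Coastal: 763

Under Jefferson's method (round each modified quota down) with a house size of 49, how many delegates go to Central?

6

Standard divisor 8608/49 ≈ 175.673; standard quotas: North 8.334, South 3.017, East 4.599, Highland 7.679, Central 5.601, Lowland 7.890, West 7.537, Coastal 4.343.
Rounding down gives 8, 3, 4, 7, 5, 7, 7, 4 = 45 seats, so the divisor must be adjusted.
With modified divisor 163.3: modified quotas North 8.965, South 3.246, East 4.948, Highland 8.261, Central 6.026, Lowland 8.487, West 8.108, Coastal 4.672.
Rounding down: North 8, South 3, East 4, Highland 8, Central 6, Lowland 8, West 8, Coastal 4 (total 49).
Central receives 6.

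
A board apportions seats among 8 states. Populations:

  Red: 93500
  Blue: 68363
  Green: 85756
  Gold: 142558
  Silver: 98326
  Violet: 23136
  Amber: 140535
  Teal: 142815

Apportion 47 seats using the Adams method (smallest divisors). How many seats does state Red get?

6

Standard divisor 794989/47 ≈ 16914.66; standard quotas: Red 5.528, Blue 4.042, Green 5.070, Gold 8.428, Silver 5.813, Violet 1.368, Amber 8.308, Teal 8.443.
Rounding up gives 6, 5, 6, 9, 6, 2, 9, 9 = 52 seats, so the divisor must be adjusted.
With modified divisor 18300: modified quotas Red 5.109, Blue 3.736, Green 4.686, Gold 7.790, Silver 5.373, Violet 1.264, Amber 7.680, Teal 7.804.
Rounding up: Red 6, Blue 4, Green 5, Gold 8, Silver 6, Violet 2, Amber 8, Teal 8 (total 47).
Red receives 6.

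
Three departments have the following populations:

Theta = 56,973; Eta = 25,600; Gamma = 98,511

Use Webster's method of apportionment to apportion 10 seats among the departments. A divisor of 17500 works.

With modified divisor 17500: modified quotas Theta 3.256, Eta 1.463, Gamma 5.629.
Rounding to the nearest integer: Theta 3, Eta 1, Gamma 6 (total 10).

Theta 3; Eta 1; Gamma 6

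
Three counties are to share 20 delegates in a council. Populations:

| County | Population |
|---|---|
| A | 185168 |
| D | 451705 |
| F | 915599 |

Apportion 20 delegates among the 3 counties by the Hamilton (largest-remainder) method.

A: 2, D: 6, F: 12

Total 1552472; standard divisor 1552472/20 ≈ 77623.6.
Standard quotas: A 2.3855, D 5.8192, F 11.7954.
Lower quotas: A 2, D 5, F 11 (sum 18, leaving 2 seats).
Remainders in descending order: D 0.8192, F 0.7954, A 0.3855.
Largest remainders: D, F receive the extra seats.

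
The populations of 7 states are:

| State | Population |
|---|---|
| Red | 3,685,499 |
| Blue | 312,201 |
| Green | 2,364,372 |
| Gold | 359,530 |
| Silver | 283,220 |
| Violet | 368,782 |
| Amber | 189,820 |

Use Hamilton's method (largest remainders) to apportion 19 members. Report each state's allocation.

The standard divisor is 7563424/19 ≈ 398074.947.
Standard quotas: Red 9.2583, Blue 0.7843, Green 5.9395, Gold 0.9032, Silver 0.7115, Violet 0.9264, Amber 0.4768.
Lower quotas: Red 9, Blue 0, Green 5, Gold 0, Silver 0, Violet 0, Amber 0 (sum 14, leaving 5 seats).
Remainders in descending order: Green 0.9395, Violet 0.9264, Gold 0.9032, Blue 0.7843, Silver 0.7115, Amber 0.4768, Red 0.2583.
The surplus seats go to Green, Violet, Gold, Blue, Silver.

Red 9, Blue 1, Green 6, Gold 1, Silver 1, Violet 1, Amber 0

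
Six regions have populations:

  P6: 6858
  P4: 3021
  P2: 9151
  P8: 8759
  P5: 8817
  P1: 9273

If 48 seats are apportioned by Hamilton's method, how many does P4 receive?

Standard divisor: 45879 ÷ 48 ≈ 955.812.
Standard quotas: P6 7.1750, P4 3.1607, P2 9.5741, P8 9.1639, P5 9.2246, P1 9.7017.
Lower quotas: P6 7, P4 3, P2 9, P8 9, P5 9, P1 9 (sum 46, leaving 2 seats).
Remainders in descending order: P1 0.7017, P2 0.5741, P5 0.2246, P6 0.1750, P8 0.1639, P4 0.1607.
The surplus seats go to P1, P2.
P4 receives 3.

3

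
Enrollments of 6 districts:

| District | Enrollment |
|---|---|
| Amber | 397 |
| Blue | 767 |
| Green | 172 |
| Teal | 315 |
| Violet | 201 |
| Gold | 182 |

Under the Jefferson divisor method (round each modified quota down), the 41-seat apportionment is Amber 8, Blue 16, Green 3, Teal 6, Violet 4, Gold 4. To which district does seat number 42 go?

Priority for the next seat is population ÷ (current seats + 1).
Priorities: Amber 44.111, Blue 45.118, Green 43.000, Teal 45.000, Violet 40.200, Gold 36.400.
Highest priority: Blue.

Blue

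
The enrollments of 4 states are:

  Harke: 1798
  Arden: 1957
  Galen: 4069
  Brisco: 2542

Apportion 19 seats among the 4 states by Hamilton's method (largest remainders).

The standard divisor is 10366/19 ≈ 545.579.
Standard quotas: Harke 3.296, Arden 3.587, Galen 7.458, Brisco 4.659.
Lower quotas: Harke 3, Arden 3, Galen 7, Brisco 4 (sum 17, leaving 2 seats).
Remainders in descending order: Brisco 0.659, Arden 0.587, Galen 0.458, Harke 0.296.
Largest remainders: Brisco, Arden receive the extra seats.

Harke 3; Arden 4; Galen 7; Brisco 5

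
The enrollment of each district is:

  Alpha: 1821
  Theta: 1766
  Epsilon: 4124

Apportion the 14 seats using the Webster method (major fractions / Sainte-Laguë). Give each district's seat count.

Standard divisor 7711/14 ≈ 550.786; standard quotas: Alpha 3.306, Theta 3.206, Epsilon 7.487.
Rounding to the nearest integer gives 3, 3, 7 = 13 seats, so the divisor must be adjusted.
With modified divisor 540: modified quotas Alpha 3.372, Theta 3.270, Epsilon 7.637.
Rounding to the nearest integer: Alpha 3, Theta 3, Epsilon 8 (total 14).

Alpha: 3; Theta: 3; Epsilon: 8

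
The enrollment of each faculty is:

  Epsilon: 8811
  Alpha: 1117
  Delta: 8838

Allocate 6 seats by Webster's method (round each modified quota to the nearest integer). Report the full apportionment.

Epsilon: 3; Alpha: 0; Delta: 3

Standard divisor 18766/6 ≈ 3127.667; standard quotas: Epsilon 2.817, Alpha 0.357, Delta 2.826.
Rounding to the nearest integer gives Epsilon 3, Alpha 0, Delta 3 — total 6, matching the house size, so no adjustment is needed.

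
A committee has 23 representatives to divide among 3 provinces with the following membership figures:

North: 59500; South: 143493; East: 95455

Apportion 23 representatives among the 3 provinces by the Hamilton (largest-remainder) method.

Total 298448; standard divisor 298448/23 = 12976.
Standard quotas: North 4.5854, South 11.0583, East 7.3563.
Lower quotas: North 4, South 11, East 7 (sum 22, leaving 1 seat).
Remainders in descending order: North 0.5854, East 0.3563, South 0.0583.
Largest remainder: North receives the extra seat.

North 5, South 11, East 7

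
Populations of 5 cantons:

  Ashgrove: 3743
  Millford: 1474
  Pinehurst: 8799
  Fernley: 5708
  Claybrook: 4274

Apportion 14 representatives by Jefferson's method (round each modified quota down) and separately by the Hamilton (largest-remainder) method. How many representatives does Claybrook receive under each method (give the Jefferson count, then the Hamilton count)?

2 and 3

Jefferson: Ashgrove 2, Millford 1, Pinehurst 6, Fernley 3, Claybrook 2.
Hamilton: Ashgrove 2, Millford 1, Pinehurst 5, Fernley 3, Claybrook 3.
Claybrook gets 2 under Jefferson and 3 under Hamilton.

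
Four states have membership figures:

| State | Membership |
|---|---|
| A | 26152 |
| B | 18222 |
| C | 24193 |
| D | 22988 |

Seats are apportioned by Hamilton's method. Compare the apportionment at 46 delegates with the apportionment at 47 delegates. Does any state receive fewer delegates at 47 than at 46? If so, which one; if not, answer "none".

At 46 seats: A 13, B 9, C 12, D 12.
At 47 seats: A 14, B 9, C 12, D 12.
No state's allocation decreased.

none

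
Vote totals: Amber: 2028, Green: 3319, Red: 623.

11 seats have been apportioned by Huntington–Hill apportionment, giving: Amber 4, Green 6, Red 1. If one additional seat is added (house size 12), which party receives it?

Green

Priority for the next seat is population ÷ (√(s·(s+1))).
Priorities: Amber 453.475, Green 512.133, Red 440.528.
Highest priority: Green.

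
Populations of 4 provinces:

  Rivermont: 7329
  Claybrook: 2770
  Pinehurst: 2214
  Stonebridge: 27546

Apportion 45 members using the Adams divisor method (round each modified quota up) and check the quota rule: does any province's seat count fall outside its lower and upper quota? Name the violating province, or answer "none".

Stonebridge

Standard quotas: Rivermont 8.274, Claybrook 3.127, Pinehurst 2.500, Stonebridge 31.099.
Adams allocation: Rivermont 8, Claybrook 4, Pinehurst 3, Stonebridge 30.
Stonebridge has quota 31.099 (lower 31, upper 32) but receives 30 — outside the quota interval.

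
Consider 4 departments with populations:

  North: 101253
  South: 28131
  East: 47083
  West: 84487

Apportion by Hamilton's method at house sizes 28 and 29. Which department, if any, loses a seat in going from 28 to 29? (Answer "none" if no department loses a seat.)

At 28 seats: North 11, South 3, East 5, West 9.
At 29 seats: North 11, South 3, East 5, West 10.
No department's allocation decreased.

none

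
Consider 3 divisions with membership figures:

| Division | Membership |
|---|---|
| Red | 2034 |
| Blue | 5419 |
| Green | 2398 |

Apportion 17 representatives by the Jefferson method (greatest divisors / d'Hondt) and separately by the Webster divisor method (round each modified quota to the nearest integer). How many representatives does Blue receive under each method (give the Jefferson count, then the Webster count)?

Jefferson: Red 3, Blue 10, Green 4.
Webster: Red 4, Blue 9, Green 4.
Blue gets 10 under Jefferson and 9 under Webster.

10 and 9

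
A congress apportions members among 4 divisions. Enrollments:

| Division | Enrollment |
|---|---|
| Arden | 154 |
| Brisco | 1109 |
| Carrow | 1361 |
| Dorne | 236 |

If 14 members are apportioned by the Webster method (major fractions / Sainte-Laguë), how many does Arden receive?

Standard divisor 2860/14 ≈ 204.286; standard quotas: Arden 0.754, Brisco 5.429, Carrow 6.662, Dorne 1.155.
Rounding to the nearest integer gives Arden 1, Brisco 5, Carrow 7, Dorne 1 — total 14, matching the house size, so no adjustment is needed.
Arden receives 1.

1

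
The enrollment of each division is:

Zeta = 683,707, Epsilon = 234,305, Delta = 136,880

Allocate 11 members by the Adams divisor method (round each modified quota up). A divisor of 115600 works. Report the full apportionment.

With modified divisor 115600: modified quotas Zeta 5.914, Epsilon 2.027, Delta 1.184.
Rounding up: Zeta 6, Epsilon 3, Delta 2 (total 11).

Zeta=6; Epsilon=3; Delta=2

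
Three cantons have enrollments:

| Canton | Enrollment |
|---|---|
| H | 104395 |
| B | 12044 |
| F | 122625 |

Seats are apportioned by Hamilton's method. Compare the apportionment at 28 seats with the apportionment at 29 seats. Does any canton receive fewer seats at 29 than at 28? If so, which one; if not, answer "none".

At 28 seats: H 12, B 2, F 14.
At 29 seats: H 13, B 1, F 15.
B drops from 2 to 1.

B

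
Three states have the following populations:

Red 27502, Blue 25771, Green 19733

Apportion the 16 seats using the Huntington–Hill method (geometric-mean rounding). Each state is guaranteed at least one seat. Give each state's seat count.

With divisor 4559: modified quotas Red 6.032, Blue 5.653, Green 4.328.
Geometric-mean thresholds: Red √(6·7)=6.481, Blue √(5·6)=5.477, Green √(4·5)=4.472.
Each quota rounded against its threshold gives Red 6, Blue 6, Green 4 (total 16).

Red: 6, Blue: 6, Green: 4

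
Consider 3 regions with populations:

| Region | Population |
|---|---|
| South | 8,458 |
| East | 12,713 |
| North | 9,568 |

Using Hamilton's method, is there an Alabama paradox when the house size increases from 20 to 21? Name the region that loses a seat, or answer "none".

At 20 seats: South 6, East 8, North 6.
At 21 seats: South 6, East 9, North 6.
No region's allocation decreased.

none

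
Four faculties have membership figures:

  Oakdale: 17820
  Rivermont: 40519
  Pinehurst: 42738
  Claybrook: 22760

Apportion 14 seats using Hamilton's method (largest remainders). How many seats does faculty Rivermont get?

5

Total 123837; standard divisor 123837/14 ≈ 8845.5.
Standard quotas: Oakdale 2.0146, Rivermont 4.5807, Pinehurst 4.8316, Claybrook 2.5731.
Lower quotas: Oakdale 2, Rivermont 4, Pinehurst 4, Claybrook 2 (sum 12, leaving 2 seats).
Remainders in descending order: Pinehurst 0.8316, Rivermont 0.5807, Claybrook 0.5731, Oakdale 0.0146.
The surplus seats go to Pinehurst, Rivermont.
Rivermont receives 5.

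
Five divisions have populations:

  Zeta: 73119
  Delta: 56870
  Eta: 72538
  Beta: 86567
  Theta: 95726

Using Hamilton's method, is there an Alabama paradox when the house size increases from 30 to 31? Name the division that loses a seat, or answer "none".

At 30 seats: Zeta 6, Delta 4, Eta 6, Beta 7, Theta 7.
At 31 seats: Zeta 6, Delta 4, Eta 6, Beta 7, Theta 8.
No division's allocation decreased.

none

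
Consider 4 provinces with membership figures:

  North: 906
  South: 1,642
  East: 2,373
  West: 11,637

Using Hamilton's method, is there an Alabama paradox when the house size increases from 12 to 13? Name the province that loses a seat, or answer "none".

none

At 12 seats: North 1, South 1, East 2, West 8.
At 13 seats: North 1, South 1, East 2, West 9.
No province's allocation decreased.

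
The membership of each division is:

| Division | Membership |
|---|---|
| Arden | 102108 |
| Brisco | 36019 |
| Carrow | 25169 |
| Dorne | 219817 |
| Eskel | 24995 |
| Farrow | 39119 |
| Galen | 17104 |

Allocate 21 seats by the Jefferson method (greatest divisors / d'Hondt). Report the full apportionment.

Arden=5; Brisco=1; Carrow=1; Dorne=11; Eskel=1; Farrow=2; Galen=0

Standard divisor 464331/21 ≈ 22111; standard quotas: Arden 4.618, Brisco 1.629, Carrow 1.138, Dorne 9.942, Eskel 1.130, Farrow 1.769, Galen 0.774.
Rounding down gives 4, 1, 1, 9, 1, 1, 0 = 17 seats, so the divisor must be adjusted.
With modified divisor 18900: modified quotas Arden 5.403, Brisco 1.906, Carrow 1.332, Dorne 11.631, Eskel 1.322, Farrow 2.070, Galen 0.905.
Rounding down: Arden 5, Brisco 1, Carrow 1, Dorne 11, Eskel 1, Farrow 2, Galen 0 (total 21).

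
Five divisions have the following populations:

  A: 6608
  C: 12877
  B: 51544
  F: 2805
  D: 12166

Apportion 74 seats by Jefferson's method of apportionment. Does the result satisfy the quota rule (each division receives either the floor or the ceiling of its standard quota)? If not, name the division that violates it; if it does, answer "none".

B

Standard quotas: A 5.686, C 11.080, B 44.352, F 2.414, D 10.468.
Jefferson allocation: A 5, C 11, B 46, F 2, D 10.
B has quota 44.352 (lower 44, upper 45) but receives 46 — outside the quota interval.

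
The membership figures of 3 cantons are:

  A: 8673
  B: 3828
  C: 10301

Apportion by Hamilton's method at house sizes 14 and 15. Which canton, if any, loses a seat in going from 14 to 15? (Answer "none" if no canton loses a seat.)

B

At 14 seats: A 5, B 3, C 6.
At 15 seats: A 6, B 2, C 7.
B drops from 3 to 2.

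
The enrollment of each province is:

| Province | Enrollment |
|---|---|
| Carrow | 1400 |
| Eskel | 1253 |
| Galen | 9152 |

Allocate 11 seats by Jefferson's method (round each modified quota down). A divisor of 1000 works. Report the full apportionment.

With modified divisor 1000: modified quotas Carrow 1.400, Eskel 1.253, Galen 9.152.
Rounding down: Carrow 1, Eskel 1, Galen 9 (total 11).

Carrow=1, Eskel=1, Galen=9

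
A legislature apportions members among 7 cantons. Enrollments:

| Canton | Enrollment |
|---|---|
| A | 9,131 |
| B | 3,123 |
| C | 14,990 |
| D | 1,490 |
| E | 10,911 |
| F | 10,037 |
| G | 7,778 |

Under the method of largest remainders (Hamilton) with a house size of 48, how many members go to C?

13

Total 57460; standard divisor 57460/48 ≈ 1197.083.
Standard quotas: A 7.6277, B 2.6088, C 12.5221, D 1.2447, E 9.1147, F 8.3845, G 6.4975.
Lower quotas: A 7, B 2, C 12, D 1, E 9, F 8, G 6 (sum 45, leaving 3 seats).
Remainders in descending order: A 0.6277, B 0.6088, C 0.5221, G 0.4975, F 0.3845, D 0.2447, E 0.1147.
The surplus seats go to A, B, C.
C receives 13.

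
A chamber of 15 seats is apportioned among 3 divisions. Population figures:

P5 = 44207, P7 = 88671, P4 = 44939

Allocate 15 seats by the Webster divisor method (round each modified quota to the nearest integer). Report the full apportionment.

Standard divisor 177817/15 ≈ 11854.467; standard quotas: P5 3.729, P7 7.480, P4 3.791.
Rounding to the nearest integer gives P5 4, P7 7, P4 4 — total 15, matching the house size, so no adjustment is needed.

P5 4, P7 7, P4 4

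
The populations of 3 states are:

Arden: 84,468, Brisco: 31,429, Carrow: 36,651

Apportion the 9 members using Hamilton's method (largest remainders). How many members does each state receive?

Standard divisor: 152548 ÷ 9 ≈ 16949.778.
Standard quotas: Arden 4.9834, Brisco 1.8542, Carrow 2.1623.
Lower quotas: Arden 4, Brisco 1, Carrow 2 (sum 7, leaving 2 seats).
Remainders in descending order: Arden 0.9834, Brisco 0.8542, Carrow 0.1623.
The surplus seats go to Arden, Brisco.

Arden 5, Brisco 2, Carrow 2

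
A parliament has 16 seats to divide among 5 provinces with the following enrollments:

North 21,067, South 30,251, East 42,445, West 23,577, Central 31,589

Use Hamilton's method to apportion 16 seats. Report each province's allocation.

Standard divisor: 148929 ÷ 16 ≈ 9308.062.
Standard quotas: North 2.2633, South 3.2500, East 4.5600, West 2.5330, Central 3.3937.
Lower quotas: North 2, South 3, East 4, West 2, Central 3 (sum 14, leaving 2 seats).
Remainders in descending order: East 0.5600, West 0.5330, Central 0.3937, North 0.2633, South 0.2500.
The surplus seats go to East, West.

North 2, South 3, East 5, West 3, Central 3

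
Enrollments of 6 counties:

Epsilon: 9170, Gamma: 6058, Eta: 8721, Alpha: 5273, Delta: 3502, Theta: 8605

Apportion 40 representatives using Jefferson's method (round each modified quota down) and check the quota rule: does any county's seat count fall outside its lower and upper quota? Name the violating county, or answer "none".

Standard quotas: Epsilon 8.875, Gamma 5.863, Eta 8.441, Alpha 5.103, Delta 3.389, Theta 8.328.
Jefferson allocation: Epsilon 9, Gamma 6, Eta 9, Alpha 5, Delta 3, Theta 8.
Every allocation lies between the lower and upper quota.

none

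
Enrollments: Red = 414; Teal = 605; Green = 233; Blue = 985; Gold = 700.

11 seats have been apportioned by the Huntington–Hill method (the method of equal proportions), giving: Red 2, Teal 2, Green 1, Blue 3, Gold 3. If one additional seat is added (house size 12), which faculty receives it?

Blue

Priority for the next seat is population ÷ (√(s·(s+1))).
Priorities: Red 169.015, Teal 246.990, Green 164.756, Blue 284.345, Gold 202.073.
Highest priority: Blue.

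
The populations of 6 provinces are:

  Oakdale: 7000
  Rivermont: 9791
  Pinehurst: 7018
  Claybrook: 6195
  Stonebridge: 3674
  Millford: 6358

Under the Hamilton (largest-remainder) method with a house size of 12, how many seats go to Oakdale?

The standard divisor is 40036/12 ≈ 3336.333.
Standard quotas: Oakdale 2.0981, Rivermont 2.9347, Pinehurst 2.1035, Claybrook 1.8568, Stonebridge 1.1012, Millford 1.9057.
Lower quotas: Oakdale 2, Rivermont 2, Pinehurst 2, Claybrook 1, Stonebridge 1, Millford 1 (sum 9, leaving 3 seats).
Remainders in descending order: Rivermont 0.9347, Millford 0.9057, Claybrook 0.8568, Pinehurst 0.1035, Stonebridge 0.1012, Oakdale 0.0981.
The surplus seats go to Rivermont, Millford, Claybrook.
Oakdale receives 2.

2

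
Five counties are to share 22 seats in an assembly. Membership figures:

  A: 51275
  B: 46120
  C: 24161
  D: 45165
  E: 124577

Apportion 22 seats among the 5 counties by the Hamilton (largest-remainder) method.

Total 291298; standard divisor 291298/22 ≈ 13240.818.
Standard quotas: A 3.8725, B 3.4832, C 1.8247, D 3.4110, E 9.4086.
Lower quotas: A 3, B 3, C 1, D 3, E 9 (sum 19, leaving 3 seats).
Remainders in descending order: A 0.8725, C 0.8247, B 0.4832, D 0.4110, E 0.4086.
Largest remainders: A, C, B receive the extra seats.

A 4, B 4, C 2, D 3, E 9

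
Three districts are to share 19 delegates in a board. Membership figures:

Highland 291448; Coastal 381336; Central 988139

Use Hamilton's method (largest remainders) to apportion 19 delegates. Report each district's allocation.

Standard divisor: 1660923 ÷ 19 = 87417.
Standard quotas: Highland 3.3340, Coastal 4.3623, Central 11.3037.
Lower quotas: Highland 3, Coastal 4, Central 11 (sum 18, leaving 1 seat).
Remainders in descending order: Coastal 0.3623, Highland 0.3340, Central 0.3037.
The surplus seat goes to Coastal.

Highland 3, Coastal 5, Central 11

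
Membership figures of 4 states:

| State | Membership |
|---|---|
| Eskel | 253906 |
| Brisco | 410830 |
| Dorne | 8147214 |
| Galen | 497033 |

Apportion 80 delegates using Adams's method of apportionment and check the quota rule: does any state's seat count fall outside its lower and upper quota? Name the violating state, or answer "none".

Standard quotas: Eskel 2.182, Brisco 3.531, Dorne 70.016, Galen 4.271.
Adams allocation: Eskel 3, Brisco 4, Dorne 68, Galen 5.
Dorne has quota 70.016 (lower 70, upper 71) but receives 68 — outside the quota interval.

Dorne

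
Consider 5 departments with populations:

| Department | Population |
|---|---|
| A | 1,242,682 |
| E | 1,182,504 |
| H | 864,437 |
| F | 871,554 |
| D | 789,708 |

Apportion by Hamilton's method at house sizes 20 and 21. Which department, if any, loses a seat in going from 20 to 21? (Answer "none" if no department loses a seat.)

At 20 seats: A 5, E 5, H 3, F 4, D 3.
At 21 seats: A 5, E 5, H 4, F 4, D 3.
No department's allocation decreased.

none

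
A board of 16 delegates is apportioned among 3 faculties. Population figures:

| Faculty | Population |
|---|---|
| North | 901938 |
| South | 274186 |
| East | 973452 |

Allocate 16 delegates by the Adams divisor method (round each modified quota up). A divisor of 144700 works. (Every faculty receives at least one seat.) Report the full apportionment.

With modified divisor 144700: modified quotas North 6.233, South 1.895, East 6.727.
Rounding up: North 7, South 2, East 7 (total 16).

North: 7; South: 2; East: 7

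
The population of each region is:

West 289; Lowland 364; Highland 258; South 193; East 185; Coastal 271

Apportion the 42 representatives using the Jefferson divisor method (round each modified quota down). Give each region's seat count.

West: 8, Lowland: 10, Highland: 7, South: 5, East: 5, Coastal: 7

Standard divisor 1560/42 ≈ 37.143; standard quotas: West 7.781, Lowland 9.800, Highland 6.946, South 5.196, East 4.981, Coastal 7.296.
Rounding down gives 7, 9, 6, 5, 4, 7 = 38 seats, so the divisor must be adjusted.
With modified divisor 35: modified quotas West 8.257, Lowland 10.400, Highland 7.371, South 5.514, East 5.286, Coastal 7.743.
Rounding down: West 8, Lowland 10, Highland 7, South 5, East 5, Coastal 7 (total 42).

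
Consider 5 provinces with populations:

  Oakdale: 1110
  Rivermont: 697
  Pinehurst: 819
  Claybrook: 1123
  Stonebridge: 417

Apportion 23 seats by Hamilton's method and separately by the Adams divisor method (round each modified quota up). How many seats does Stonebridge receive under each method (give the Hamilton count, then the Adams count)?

Hamilton: Oakdale 6, Rivermont 4, Pinehurst 5, Claybrook 6, Stonebridge 2.
Adams: Oakdale 6, Rivermont 4, Pinehurst 4, Claybrook 6, Stonebridge 3.
Stonebridge gets 2 under Hamilton and 3 under Adams.

2 and 3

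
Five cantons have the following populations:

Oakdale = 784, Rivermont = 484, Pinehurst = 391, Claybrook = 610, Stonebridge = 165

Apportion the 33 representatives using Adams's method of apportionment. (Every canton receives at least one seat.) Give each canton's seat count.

Standard divisor 2434/33 ≈ 73.758; standard quotas: Oakdale 10.629, Rivermont 6.562, Pinehurst 5.301, Claybrook 8.270, Stonebridge 2.237.
Rounding up gives 11, 7, 6, 9, 3 = 36 seats, so the divisor must be adjusted.
With modified divisor 80: modified quotas Oakdale 9.800, Rivermont 6.050, Pinehurst 4.888, Claybrook 7.625, Stonebridge 2.062.
Rounding up: Oakdale 10, Rivermont 7, Pinehurst 5, Claybrook 8, Stonebridge 3 (total 33).

Oakdale: 10, Rivermont: 7, Pinehurst: 5, Claybrook: 8, Stonebridge: 3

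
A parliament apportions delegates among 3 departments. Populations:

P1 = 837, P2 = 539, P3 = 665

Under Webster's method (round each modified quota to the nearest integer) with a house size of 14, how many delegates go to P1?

6

Standard divisor 2041/14 ≈ 145.786; standard quotas: P1 5.741, P2 3.697, P3 4.561.
Rounding to the nearest integer gives 6, 4, 5 = 15 seats, so the divisor must be adjusted.
With modified divisor 150: modified quotas P1 5.580, P2 3.593, P3 4.433.
Rounding to the nearest integer: P1 6, P2 4, P3 4 (total 14).
P1 receives 6.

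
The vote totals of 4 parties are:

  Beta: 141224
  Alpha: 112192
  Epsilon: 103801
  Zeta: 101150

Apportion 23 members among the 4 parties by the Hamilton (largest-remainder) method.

Beta: 7, Alpha: 6, Epsilon: 5, Zeta: 5

Total 458367; standard divisor 458367/23 = 19929.
Standard quotas: Beta 7.0864, Alpha 5.6296, Epsilon 5.2085, Zeta 5.0755.
Lower quotas: Beta 7, Alpha 5, Epsilon 5, Zeta 5 (sum 22, leaving 1 seat).
Remainders in descending order: Alpha 0.6296, Epsilon 0.2085, Beta 0.0864, Zeta 0.0755.
The surplus seat goes to Alpha.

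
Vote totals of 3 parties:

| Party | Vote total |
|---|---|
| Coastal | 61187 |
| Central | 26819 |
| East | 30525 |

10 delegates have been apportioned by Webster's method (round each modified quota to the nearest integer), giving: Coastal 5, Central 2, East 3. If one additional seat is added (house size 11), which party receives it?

Priority for the next seat is population ÷ (current seats + 0.5).
Priorities: Coastal 11124.909, Central 10727.600, East 8721.429.
Highest priority: Coastal.

Coastal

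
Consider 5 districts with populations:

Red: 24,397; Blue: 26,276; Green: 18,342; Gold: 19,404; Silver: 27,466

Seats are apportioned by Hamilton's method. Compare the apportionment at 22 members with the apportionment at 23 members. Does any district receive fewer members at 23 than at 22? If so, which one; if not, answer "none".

none

At 22 seats: Red 5, Blue 5, Green 3, Gold 4, Silver 5.
At 23 seats: Red 5, Blue 5, Green 4, Gold 4, Silver 5.
No district's allocation decreased.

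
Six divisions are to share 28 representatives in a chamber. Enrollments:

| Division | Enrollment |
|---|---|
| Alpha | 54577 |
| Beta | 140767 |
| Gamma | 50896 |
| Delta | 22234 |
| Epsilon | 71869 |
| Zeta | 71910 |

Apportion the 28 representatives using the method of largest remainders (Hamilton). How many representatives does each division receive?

Alpha 4, Beta 10, Gamma 3, Delta 1, Epsilon 5, Zeta 5

The standard divisor is 412253/28 ≈ 14723.321.
Standard quotas: Alpha 3.7068, Beta 9.5608, Gamma 3.4568, Delta 1.5101, Epsilon 4.8813, Zeta 4.8841.
Lower quotas: Alpha 3, Beta 9, Gamma 3, Delta 1, Epsilon 4, Zeta 4 (sum 24, leaving 4 seats).
Remainders in descending order: Zeta 0.8841, Epsilon 0.8813, Alpha 0.7068, Beta 0.5608, Delta 0.5101, Gamma 0.4568.
Largest remainders: Zeta, Epsilon, Alpha, Beta receive the extra seats.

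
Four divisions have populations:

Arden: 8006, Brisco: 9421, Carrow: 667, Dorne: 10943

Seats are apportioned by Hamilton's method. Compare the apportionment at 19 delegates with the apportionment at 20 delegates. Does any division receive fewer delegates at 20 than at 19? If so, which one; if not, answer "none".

At 19 seats: Arden 5, Brisco 6, Carrow 1, Dorne 7.
At 20 seats: Arden 6, Brisco 6, Carrow 0, Dorne 8.
Carrow drops from 1 to 0.

Carrow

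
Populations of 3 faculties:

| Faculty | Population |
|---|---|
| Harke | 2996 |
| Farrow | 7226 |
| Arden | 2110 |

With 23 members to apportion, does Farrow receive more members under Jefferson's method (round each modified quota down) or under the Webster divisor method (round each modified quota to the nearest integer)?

Jefferson: Harke 5, Farrow 14, Arden 4.
Webster: Harke 6, Farrow 13, Arden 4.
Farrow gets 14 under Jefferson and 13 under Webster.

Jefferson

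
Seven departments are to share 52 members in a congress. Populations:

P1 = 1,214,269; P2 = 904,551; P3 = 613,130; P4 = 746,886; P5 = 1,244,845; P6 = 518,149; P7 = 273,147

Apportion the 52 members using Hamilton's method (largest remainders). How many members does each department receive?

P1 11, P2 8, P3 6, P4 7, P5 12, P6 5, P7 3

Total 5514977; standard divisor 5514977/52 ≈ 106057.25.
Standard quotas: P1 11.4492, P2 8.5289, P3 5.7811, P4 7.0423, P5 11.7375, P6 4.8856, P7 2.5755.
Lower quotas: P1 11, P2 8, P3 5, P4 7, P5 11, P6 4, P7 2 (sum 48, leaving 4 seats).
Remainders in descending order: P6 0.8856, P3 0.7811, P5 0.7375, P7 0.5755, P2 0.5289, P1 0.4492, P4 0.0423.
The surplus seats go to P6, P3, P5, P7.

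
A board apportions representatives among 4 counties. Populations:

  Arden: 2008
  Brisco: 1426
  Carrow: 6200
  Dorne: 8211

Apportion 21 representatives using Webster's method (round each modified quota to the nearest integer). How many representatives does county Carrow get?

7

Standard divisor 17845/21 ≈ 849.762; standard quotas: Arden 2.363, Brisco 1.678, Carrow 7.296, Dorne 9.663.
Rounding to the nearest integer gives Arden 2, Brisco 2, Carrow 7, Dorne 10 — total 21, matching the house size, so no adjustment is needed.
Carrow receives 7.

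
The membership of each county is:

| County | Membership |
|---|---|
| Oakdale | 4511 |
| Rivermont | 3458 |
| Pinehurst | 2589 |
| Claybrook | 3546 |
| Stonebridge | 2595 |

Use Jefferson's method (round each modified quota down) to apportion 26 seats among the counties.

Oakdale: 7; Rivermont: 5; Pinehurst: 4; Claybrook: 6; Stonebridge: 4

Standard divisor 16699/26 ≈ 642.269; standard quotas: Oakdale 7.024, Rivermont 5.384, Pinehurst 4.031, Claybrook 5.521, Stonebridge 4.040.
Rounding down gives 7, 5, 4, 5, 4 = 25 seats, so the divisor must be adjusted.
With modified divisor 580: modified quotas Oakdale 7.778, Rivermont 5.962, Pinehurst 4.464, Claybrook 6.114, Stonebridge 4.474.
Rounding down: Oakdale 7, Rivermont 5, Pinehurst 4, Claybrook 6, Stonebridge 4 (total 26).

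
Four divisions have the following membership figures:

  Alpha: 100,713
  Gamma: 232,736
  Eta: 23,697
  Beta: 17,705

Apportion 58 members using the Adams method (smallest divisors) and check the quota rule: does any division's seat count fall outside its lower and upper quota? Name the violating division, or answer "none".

Gamma

Standard quotas: Alpha 15.583, Gamma 36.011, Eta 3.667, Beta 2.739.
Adams allocation: Alpha 16, Gamma 35, Eta 4, Beta 3.
Gamma has quota 36.011 (lower 36, upper 37) but receives 35 — outside the quota interval.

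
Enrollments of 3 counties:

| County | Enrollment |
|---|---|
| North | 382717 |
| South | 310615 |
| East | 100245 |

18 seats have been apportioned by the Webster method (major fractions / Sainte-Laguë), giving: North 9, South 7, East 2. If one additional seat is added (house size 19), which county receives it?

Priority for the next seat is population ÷ (current seats + 0.5).
Priorities: North 40286.000, South 41415.333, East 40098.000.
Highest priority: South.

South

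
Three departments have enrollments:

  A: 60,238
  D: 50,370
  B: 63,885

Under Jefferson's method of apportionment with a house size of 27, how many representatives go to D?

8

Standard divisor 174493/27 ≈ 6462.704; standard quotas: A 9.321, D 7.794, B 9.885.
Rounding down gives 9, 7, 9 = 25 seats, so the divisor must be adjusted.
With modified divisor 6200: modified quotas A 9.716, D 8.124, B 10.304.
Rounding down: A 9, D 8, B 10 (total 27).
D receives 8.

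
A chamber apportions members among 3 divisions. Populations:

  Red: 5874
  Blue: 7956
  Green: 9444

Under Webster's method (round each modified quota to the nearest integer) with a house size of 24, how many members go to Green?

Standard divisor 23274/24 ≈ 969.75; standard quotas: Red 6.057, Blue 8.204, Green 9.739.
Rounding to the nearest integer gives Red 6, Blue 8, Green 10 — total 24, matching the house size, so no adjustment is needed.
Green receives 10.

10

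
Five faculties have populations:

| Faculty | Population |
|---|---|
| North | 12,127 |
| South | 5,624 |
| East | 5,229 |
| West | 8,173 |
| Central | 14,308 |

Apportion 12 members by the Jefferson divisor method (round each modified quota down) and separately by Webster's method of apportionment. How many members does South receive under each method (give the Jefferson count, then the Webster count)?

1 and 2

Jefferson: North 4, South 1, East 1, West 2, Central 4.
Webster: North 3, South 2, East 1, West 2, Central 4.
South gets 1 under Jefferson and 2 under Webster.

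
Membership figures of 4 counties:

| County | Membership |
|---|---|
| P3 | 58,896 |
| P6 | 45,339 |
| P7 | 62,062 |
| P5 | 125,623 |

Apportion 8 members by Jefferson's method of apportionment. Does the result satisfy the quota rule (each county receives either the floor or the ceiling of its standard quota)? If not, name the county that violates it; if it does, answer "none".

Standard quotas: P3 1.614, P6 1.243, P7 1.701, P5 3.443.
Jefferson allocation: P3 1, P6 1, P7 2, P5 4.
Every allocation lies between the lower and upper quota.

none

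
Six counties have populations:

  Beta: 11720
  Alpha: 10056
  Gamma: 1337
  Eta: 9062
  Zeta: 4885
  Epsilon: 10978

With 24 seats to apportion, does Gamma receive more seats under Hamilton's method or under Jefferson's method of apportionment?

Hamilton

Hamilton: Beta 6, Alpha 5, Gamma 1, Eta 5, Zeta 2, Epsilon 5.
Jefferson: Beta 6, Alpha 5, Gamma 0, Eta 5, Zeta 2, Epsilon 6.
Gamma gets 1 under Hamilton and 0 under Jefferson.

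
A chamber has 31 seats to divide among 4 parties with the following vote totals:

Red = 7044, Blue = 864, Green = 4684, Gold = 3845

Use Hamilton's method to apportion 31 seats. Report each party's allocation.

Standard divisor: 16437 ÷ 31 ≈ 530.226.
Standard quotas: Red 13.2849, Blue 1.6295, Green 8.8340, Gold 7.2516.
Lower quotas: Red 13, Blue 1, Green 8, Gold 7 (sum 29, leaving 2 seats).
Remainders in descending order: Green 0.8340, Blue 0.6295, Red 0.2849, Gold 0.2516.
The surplus seats go to Green, Blue.

Red 13; Blue 2; Green 9; Gold 7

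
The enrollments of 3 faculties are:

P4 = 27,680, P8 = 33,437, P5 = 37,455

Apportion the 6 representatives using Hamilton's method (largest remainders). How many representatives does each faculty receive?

P4: 2, P8: 2, P5: 2

Total 98572; standard divisor 98572/6 ≈ 16428.667.
Standard quotas: P4 1.6849, P8 2.0353, P5 2.2799.
Lower quotas: P4 1, P8 2, P5 2 (sum 5, leaving 1 seat).
Remainders in descending order: P4 0.6849, P5 0.2799, P8 0.0353.
The surplus seat goes to P4.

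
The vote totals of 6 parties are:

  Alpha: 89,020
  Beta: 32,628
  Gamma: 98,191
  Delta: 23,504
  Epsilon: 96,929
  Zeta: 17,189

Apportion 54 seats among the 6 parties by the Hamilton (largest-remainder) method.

Alpha 13, Beta 5, Gamma 15, Delta 3, Epsilon 15, Zeta 3

The standard divisor is 357461/54 ≈ 6619.648.
Standard quotas: Alpha 13.4478, Beta 4.9290, Gamma 14.8333, Delta 3.5506, Epsilon 14.6426, Zeta 2.5967.
Lower quotas: Alpha 13, Beta 4, Gamma 14, Delta 3, Epsilon 14, Zeta 2 (sum 50, leaving 4 seats).
Remainders in descending order: Beta 0.9290, Gamma 0.8333, Epsilon 0.6426, Zeta 0.5967, Delta 0.5506, Alpha 0.4478.
Largest remainders: Beta, Gamma, Epsilon, Zeta receive the extra seats.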